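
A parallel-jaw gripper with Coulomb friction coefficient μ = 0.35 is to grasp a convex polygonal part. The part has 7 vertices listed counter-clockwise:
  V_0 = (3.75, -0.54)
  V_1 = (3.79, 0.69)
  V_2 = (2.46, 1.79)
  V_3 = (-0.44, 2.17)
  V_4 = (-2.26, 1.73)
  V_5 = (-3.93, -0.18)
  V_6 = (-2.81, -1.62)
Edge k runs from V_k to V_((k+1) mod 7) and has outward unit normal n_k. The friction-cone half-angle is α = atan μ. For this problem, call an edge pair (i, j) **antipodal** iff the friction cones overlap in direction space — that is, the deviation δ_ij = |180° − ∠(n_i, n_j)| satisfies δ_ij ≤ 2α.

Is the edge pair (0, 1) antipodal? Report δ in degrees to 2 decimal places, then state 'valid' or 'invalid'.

δ = 127.73°, invalid

α = atan 0.35 = 19.29°;  2α = 38.58°
edge 0: e_0 = (+0.04, +1.23);  n_0 = (+0.9995, -0.0325)
edge 1: e_1 = (-1.33, +1.10);  n_1 = (+0.6373, +0.7706)
∠(n_0, n_1) = 52.27°
δ = |180° − 52.27°| = 127.73°
127.73° > 2α = 38.58°  →  invalid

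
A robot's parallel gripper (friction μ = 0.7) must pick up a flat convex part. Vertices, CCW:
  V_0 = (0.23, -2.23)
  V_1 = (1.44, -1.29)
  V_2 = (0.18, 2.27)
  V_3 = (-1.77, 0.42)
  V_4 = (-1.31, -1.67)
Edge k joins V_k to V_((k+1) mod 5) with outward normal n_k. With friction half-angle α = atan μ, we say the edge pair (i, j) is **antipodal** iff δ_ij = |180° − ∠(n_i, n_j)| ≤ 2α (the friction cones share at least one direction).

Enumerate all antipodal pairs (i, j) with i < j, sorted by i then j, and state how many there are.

α = atan 0.7 = 34.99°;  2α = 69.98°
n_0 = (+0.6135, -0.7897)
n_1 = (+0.9427, +0.3337)
n_2 = (-0.6883, +0.7255)
n_3 = (-0.9766, -0.2150)
n_4 = (-0.3417, -0.9398)
  (0,1): δ = 108.35°  ·
  (0,2): δ = 5.65°  ✓
  (0,3): δ = 64.57°  ✓
  (0,4): δ = 122.17°  ·
  (1,2): δ = 66.00°  ✓
  (1,3): δ = 7.08°  ✓
  (1,4): δ = 50.53°  ✓
  (2,3): δ = 121.08°  ·
  (2,4): δ = 63.48°  ✓
  (3,4): δ = 122.40°  ·
antipodal pairs: 6

count = 6; pairs: (0,2), (0,3), (1,2), (1,3), (1,4), (2,4)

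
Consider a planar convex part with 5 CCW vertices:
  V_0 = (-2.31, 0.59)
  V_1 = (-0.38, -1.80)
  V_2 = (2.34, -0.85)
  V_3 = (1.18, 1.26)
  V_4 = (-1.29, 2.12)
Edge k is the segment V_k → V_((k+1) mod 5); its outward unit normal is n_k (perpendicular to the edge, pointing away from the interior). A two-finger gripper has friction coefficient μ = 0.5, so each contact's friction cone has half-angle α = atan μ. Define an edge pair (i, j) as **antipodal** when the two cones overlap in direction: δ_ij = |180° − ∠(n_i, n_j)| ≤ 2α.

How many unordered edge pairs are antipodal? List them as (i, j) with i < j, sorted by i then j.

α = atan 0.5 = 26.57°;  2α = 53.13°
n_0 = (-0.7780, -0.6283)
n_1 = (+0.3297, -0.9441)
n_2 = (+0.8763, +0.4818)
n_3 = (+0.3288, +0.9444)
n_4 = (-0.8321, +0.5547)
  (0,1): δ = 109.67°  ·
  (0,2): δ = 10.12°  ✓
  (0,3): δ = 31.88°  ✓
  (0,4): δ = 107.39°  ·
  (1,2): δ = 80.45°  ·
  (1,3): δ = 38.45°  ✓
  (1,4): δ = 37.06°  ✓
  (2,3): δ = 138.00°  ·
  (2,4): δ = 62.49°  ·
  (3,4): δ = 104.49°  ·
antipodal pairs: 4

count = 4; pairs: (0,2), (0,3), (1,3), (1,4)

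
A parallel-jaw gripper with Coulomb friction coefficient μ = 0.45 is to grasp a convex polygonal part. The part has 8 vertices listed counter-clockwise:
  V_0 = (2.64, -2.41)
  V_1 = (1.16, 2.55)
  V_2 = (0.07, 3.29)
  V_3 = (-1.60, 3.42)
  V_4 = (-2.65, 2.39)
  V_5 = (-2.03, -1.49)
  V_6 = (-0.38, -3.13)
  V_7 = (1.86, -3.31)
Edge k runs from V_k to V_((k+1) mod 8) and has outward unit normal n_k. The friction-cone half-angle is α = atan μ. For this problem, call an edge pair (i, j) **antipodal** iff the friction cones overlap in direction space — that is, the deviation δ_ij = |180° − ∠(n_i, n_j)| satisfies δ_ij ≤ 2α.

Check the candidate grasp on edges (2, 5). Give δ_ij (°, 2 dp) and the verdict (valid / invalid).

α = atan 0.45 = 24.23°;  2α = 48.46°
edge 2: e_2 = (-1.67, +0.13);  n_2 = (+0.0776, +0.9970)
edge 5: e_5 = (+1.65, -1.64);  n_5 = (-0.7050, -0.7093)
∠(n_2, n_5) = 139.63°
δ = |180° − 139.63°| = 40.37°
40.37° ≤ 2α = 48.46°  →  valid

δ = 40.37°, valid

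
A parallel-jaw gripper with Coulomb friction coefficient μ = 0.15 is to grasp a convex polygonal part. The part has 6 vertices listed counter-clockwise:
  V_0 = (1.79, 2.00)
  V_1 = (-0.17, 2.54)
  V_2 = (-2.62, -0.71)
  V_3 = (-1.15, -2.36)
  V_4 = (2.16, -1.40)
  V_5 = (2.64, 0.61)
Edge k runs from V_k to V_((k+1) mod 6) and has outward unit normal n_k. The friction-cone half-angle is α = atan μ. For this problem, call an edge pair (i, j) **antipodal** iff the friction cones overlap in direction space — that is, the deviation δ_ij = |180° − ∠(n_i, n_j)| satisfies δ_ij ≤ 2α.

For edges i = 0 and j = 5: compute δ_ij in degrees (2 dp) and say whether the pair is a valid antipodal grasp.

α = atan 0.15 = 8.53°;  2α = 17.06°
edge 0: e_0 = (-1.96, +0.54);  n_0 = (+0.2656, +0.9641)
edge 5: e_5 = (-0.85, +1.39);  n_5 = (+0.8531, +0.5217)
∠(n_0, n_5) = 43.15°
δ = |180° − 43.15°| = 136.85°
136.85° > 2α = 17.06°  →  invalid

δ = 136.85°, invalid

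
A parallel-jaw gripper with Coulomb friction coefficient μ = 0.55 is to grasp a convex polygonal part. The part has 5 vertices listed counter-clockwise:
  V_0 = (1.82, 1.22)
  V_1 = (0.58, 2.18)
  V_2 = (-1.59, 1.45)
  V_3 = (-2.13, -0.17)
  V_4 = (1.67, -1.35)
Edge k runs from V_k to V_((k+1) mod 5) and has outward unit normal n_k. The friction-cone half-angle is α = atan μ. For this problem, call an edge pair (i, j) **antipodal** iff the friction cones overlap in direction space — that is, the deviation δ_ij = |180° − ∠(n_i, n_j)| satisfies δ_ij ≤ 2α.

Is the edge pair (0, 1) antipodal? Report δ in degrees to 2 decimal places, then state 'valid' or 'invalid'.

δ = 123.66°, invalid

α = atan 0.55 = 28.81°;  2α = 57.62°
edge 0: e_0 = (-1.24, +0.96);  n_0 = (+0.6122, +0.7907)
edge 1: e_1 = (-2.17, -0.73);  n_1 = (-0.3188, +0.9478)
∠(n_0, n_1) = 56.34°
δ = |180° − 56.34°| = 123.66°
123.66° > 2α = 57.62°  →  invalid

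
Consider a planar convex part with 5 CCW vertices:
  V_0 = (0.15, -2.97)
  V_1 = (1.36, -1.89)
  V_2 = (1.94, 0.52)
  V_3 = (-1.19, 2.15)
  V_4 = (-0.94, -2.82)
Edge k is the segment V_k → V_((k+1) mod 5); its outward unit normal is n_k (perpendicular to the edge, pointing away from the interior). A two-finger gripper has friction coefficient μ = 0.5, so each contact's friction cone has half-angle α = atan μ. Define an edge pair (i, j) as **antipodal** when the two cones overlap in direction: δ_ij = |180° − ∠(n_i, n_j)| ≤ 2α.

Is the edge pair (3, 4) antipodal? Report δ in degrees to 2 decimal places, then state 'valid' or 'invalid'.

δ = 100.72°, invalid

α = atan 0.5 = 26.57°;  2α = 53.13°
edge 3: e_3 = (+0.25, -4.97);  n_3 = (-0.9987, -0.0502)
edge 4: e_4 = (+1.09, -0.15);  n_4 = (-0.1363, -0.9907)
∠(n_3, n_4) = 79.28°
δ = |180° − 79.28°| = 100.72°
100.72° > 2α = 53.13°  →  invalid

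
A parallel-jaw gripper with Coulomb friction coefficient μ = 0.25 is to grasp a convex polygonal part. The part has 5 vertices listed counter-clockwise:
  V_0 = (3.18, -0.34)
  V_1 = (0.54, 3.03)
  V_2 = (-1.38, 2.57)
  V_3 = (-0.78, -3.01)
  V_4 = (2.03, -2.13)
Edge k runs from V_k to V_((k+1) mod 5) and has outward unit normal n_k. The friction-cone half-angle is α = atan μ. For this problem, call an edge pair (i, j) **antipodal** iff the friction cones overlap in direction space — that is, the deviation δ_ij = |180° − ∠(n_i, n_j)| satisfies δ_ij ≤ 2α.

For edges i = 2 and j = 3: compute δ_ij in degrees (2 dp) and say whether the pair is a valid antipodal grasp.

α = atan 0.25 = 14.04°;  2α = 28.07°
edge 2: e_2 = (+0.60, -5.58);  n_2 = (-0.9943, -0.1069)
edge 3: e_3 = (+2.81, +0.88);  n_3 = (+0.2989, -0.9543)
∠(n_2, n_3) = 101.25°
δ = |180° − 101.25°| = 78.75°
78.75° > 2α = 28.07°  →  invalid

δ = 78.75°, invalid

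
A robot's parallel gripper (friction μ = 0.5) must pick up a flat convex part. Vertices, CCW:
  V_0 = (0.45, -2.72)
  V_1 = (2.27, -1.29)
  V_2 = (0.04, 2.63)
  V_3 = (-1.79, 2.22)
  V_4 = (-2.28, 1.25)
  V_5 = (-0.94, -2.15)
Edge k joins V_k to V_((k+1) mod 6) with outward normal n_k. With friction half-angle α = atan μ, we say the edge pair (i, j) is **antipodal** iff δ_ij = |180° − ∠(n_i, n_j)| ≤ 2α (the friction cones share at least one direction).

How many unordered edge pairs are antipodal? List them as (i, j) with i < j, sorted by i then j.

α = atan 0.5 = 26.57°;  2α = 53.13°
n_0 = (+0.6178, -0.7863)
n_1 = (+0.8692, +0.4945)
n_2 = (-0.2186, +0.9758)
n_3 = (-0.8926, +0.4509)
n_4 = (-0.9304, -0.3667)
n_5 = (-0.3794, -0.9252)
  (0,1): δ = 98.52°  ·
  (0,2): δ = 25.53°  ✓
  (0,3): δ = 25.04°  ✓
  (0,4): δ = 73.35°  ·
  (0,5): δ = 119.55°  ·
  (1,2): δ = 107.01°  ·
  (1,3): δ = 56.44°  ·
  (1,4): δ = 8.12°  ✓
  (1,5): δ = 38.07°  ✓
  (2,3): δ = 129.43°  ·
  (2,4): δ = 81.12°  ·
  (2,5): δ = 34.93°  ✓
  (3,4): δ = 131.69°  ·
  (3,5): δ = 85.50°  ·
  (4,5): δ = 133.81°  ·
antipodal pairs: 5

count = 5; pairs: (0,2), (0,3), (1,4), (1,5), (2,5)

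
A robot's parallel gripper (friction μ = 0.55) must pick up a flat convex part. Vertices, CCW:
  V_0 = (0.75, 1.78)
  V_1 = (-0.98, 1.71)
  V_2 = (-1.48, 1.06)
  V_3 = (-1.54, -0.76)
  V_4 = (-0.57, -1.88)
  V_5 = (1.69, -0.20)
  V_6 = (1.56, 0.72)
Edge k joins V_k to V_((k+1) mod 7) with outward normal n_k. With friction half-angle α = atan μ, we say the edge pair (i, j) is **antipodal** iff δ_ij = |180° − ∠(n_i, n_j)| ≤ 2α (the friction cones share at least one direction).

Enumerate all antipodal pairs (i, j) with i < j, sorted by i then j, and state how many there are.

α = atan 0.55 = 28.81°;  2α = 57.62°
n_0 = (-0.0404, +0.9992)
n_1 = (-0.7926, +0.6097)
n_2 = (-0.9995, +0.0329)
n_3 = (-0.7559, -0.6547)
n_4 = (+0.5966, -0.8025)
n_5 = (+0.9902, +0.1399)
n_6 = (+0.7946, +0.6072)
  (0,1): δ = 129.89°  ·
  (0,2): δ = 94.21°  ·
  (0,3): δ = 51.42°  ✓
  (0,4): δ = 34.31°  ✓
  (0,5): δ = 95.73°  ·
  (0,6): δ = 125.07°  ·
  (1,2): δ = 144.32°  ·
  (1,3): δ = 101.54°  ·
  (1,4): δ = 15.81°  ✓
  (1,5): δ = 45.61°  ✓
  (1,6): δ = 74.95°  ·
  (2,3): δ = 137.22°  ·
  (2,4): δ = 51.49°  ✓
  (2,5): δ = 9.93°  ✓
  (2,6): δ = 39.27°  ✓
  (3,4): δ = 94.27°  ·
  (3,5): δ = 32.85°  ✓
  (3,6): δ = 3.51°  ✓
  (4,5): δ = 118.58°  ·
  (4,6): δ = 89.24°  ·
  (5,6): δ = 150.66°  ·
antipodal pairs: 9

count = 9; pairs: (0,3), (0,4), (1,4), (1,5), (2,4), (2,5), (2,6), (3,5), (3,6)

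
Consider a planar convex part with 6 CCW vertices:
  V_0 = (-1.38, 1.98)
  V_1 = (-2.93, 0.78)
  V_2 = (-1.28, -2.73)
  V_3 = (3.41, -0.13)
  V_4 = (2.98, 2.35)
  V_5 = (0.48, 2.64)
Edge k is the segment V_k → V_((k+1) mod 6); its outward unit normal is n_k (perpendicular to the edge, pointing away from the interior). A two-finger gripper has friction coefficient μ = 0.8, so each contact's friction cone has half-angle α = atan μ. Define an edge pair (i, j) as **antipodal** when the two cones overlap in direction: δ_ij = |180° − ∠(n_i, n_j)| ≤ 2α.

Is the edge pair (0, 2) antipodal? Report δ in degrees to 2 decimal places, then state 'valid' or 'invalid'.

δ = 8.74°, valid

α = atan 0.8 = 38.66°;  2α = 77.32°
edge 0: e_0 = (-1.55, -1.20);  n_0 = (-0.6122, +0.7907)
edge 2: e_2 = (+4.69, +2.60);  n_2 = (+0.4849, -0.8746)
∠(n_0, n_2) = 171.26°
δ = |180° − 171.26°| = 8.74°
8.74° ≤ 2α = 77.32°  →  valid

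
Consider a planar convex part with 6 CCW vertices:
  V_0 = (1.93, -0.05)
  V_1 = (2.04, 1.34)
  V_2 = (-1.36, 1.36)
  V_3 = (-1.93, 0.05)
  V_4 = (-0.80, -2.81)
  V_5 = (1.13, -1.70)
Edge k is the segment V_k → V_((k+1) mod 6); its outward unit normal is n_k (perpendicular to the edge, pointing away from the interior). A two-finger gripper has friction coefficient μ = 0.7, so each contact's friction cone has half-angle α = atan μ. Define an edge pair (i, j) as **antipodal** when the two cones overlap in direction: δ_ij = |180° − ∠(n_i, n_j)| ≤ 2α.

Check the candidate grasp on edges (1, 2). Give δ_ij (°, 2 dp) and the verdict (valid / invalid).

δ = 113.18°, invalid

α = atan 0.7 = 34.99°;  2α = 69.98°
edge 1: e_1 = (-3.40, +0.02);  n_1 = (+0.0059, +1.0000)
edge 2: e_2 = (-0.57, -1.31);  n_2 = (-0.9170, +0.3990)
∠(n_1, n_2) = 66.82°
δ = |180° − 66.82°| = 113.18°
113.18° > 2α = 69.98°  →  invalid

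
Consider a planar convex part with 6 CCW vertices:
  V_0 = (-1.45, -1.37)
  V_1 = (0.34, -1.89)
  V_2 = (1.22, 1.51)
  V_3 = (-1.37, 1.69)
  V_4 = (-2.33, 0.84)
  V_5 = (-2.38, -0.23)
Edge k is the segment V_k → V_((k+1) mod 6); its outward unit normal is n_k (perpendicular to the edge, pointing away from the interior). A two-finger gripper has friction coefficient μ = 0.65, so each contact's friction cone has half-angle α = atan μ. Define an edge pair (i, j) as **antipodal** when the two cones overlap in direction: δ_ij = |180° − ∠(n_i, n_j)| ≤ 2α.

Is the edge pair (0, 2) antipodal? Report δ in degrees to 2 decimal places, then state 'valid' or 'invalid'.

α = atan 0.65 = 33.02°;  2α = 66.05°
edge 0: e_0 = (+1.79, -0.52);  n_0 = (-0.2790, -0.9603)
edge 2: e_2 = (-2.59, +0.18);  n_2 = (+0.0693, +0.9976)
∠(n_0, n_2) = 167.78°
δ = |180° − 167.78°| = 12.22°
12.22° ≤ 2α = 66.05°  →  valid

δ = 12.22°, valid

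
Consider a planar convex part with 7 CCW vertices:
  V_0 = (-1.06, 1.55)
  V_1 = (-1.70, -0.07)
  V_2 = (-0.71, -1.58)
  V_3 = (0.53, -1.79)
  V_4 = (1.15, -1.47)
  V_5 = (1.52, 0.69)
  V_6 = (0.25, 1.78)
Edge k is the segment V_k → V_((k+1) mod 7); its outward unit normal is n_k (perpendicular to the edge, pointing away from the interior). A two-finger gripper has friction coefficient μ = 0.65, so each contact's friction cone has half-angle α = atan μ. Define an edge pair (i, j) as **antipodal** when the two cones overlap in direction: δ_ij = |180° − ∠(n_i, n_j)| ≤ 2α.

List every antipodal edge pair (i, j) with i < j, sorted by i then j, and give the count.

α = atan 0.65 = 33.02°;  2α = 66.05°
n_0 = (-0.9301, +0.3674)
n_1 = (-0.8363, -0.5483)
n_2 = (-0.1670, -0.9860)
n_3 = (+0.4586, -0.8886)
n_4 = (+0.9856, -0.1688)
n_5 = (+0.6513, +0.7588)
n_6 = (-0.1729, +0.9849)
  (0,1): δ = 125.19°  ·
  (0,2): δ = 78.06°  ·
  (0,3): δ = 41.14°  ✓
  (0,4): δ = 11.84°  ✓
  (0,5): δ = 70.92°  ·
  (0,6): δ = 121.52°  ·
  (1,2): δ = 132.86°  ·
  (1,3): δ = 95.95°  ·
  (1,4): δ = 42.97°  ✓
  (1,5): δ = 16.11°  ✓
  (1,6): δ = 66.71°  ·
  (2,3): δ = 143.09°  ·
  (2,4): δ = 90.11°  ·
  (2,5): δ = 31.03°  ✓
  (2,6): δ = 19.57°  ✓
  (3,4): δ = 127.02°  ·
  (3,5): δ = 67.94°  ·
  (3,6): δ = 17.34°  ✓
  (4,5): δ = 120.92°  ·
  (4,6): δ = 70.32°  ·
  (5,6): δ = 129.40°  ·
antipodal pairs: 7

count = 7; pairs: (0,3), (0,4), (1,4), (1,5), (2,5), (2,6), (3,6)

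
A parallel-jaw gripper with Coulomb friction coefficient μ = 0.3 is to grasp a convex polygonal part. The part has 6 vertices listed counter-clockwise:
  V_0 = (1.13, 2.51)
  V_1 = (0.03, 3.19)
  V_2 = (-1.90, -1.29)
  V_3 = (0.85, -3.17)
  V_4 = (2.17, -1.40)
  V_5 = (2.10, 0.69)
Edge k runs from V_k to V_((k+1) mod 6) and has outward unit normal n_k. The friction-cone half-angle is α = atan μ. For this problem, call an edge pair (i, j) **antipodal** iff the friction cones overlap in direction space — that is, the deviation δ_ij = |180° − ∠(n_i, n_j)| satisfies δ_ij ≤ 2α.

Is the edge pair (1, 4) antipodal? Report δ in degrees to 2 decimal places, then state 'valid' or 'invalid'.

α = atan 0.3 = 16.70°;  2α = 33.40°
edge 1: e_1 = (-1.93, -4.48);  n_1 = (-0.9184, +0.3957)
edge 4: e_4 = (-0.07, +2.09);  n_4 = (+0.9994, +0.0335)
∠(n_1, n_4) = 154.78°
δ = |180° − 154.78°| = 25.22°
25.22° ≤ 2α = 33.40°  →  valid

δ = 25.22°, valid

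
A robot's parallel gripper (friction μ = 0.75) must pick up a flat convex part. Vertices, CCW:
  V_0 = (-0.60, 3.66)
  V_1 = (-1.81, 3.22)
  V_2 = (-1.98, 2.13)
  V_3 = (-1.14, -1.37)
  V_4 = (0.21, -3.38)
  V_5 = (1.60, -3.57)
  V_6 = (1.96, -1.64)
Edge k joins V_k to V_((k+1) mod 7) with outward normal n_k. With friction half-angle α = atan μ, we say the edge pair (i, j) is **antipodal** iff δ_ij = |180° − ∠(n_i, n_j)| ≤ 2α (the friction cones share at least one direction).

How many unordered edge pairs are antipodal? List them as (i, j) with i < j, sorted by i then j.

α = atan 0.75 = 36.87°;  2α = 73.74°
n_0 = (-0.3417, +0.9398)
n_1 = (-0.9881, +0.1541)
n_2 = (-0.9724, -0.2334)
n_3 = (-0.8301, -0.5576)
n_4 = (-0.1354, -0.9908)
n_5 = (+0.9830, -0.1834)
n_6 = (+0.9005, +0.4349)
  (0,1): δ = 118.85°  ·
  (0,2): δ = 96.49°  ·
  (0,3): δ = 76.10°  ·
  (0,4): δ = 27.77°  ✓
  (0,5): δ = 59.45°  ✓
  (0,6): δ = 95.80°  ·
  (1,2): δ = 157.64°  ·
  (1,3): δ = 137.25°  ·
  (1,4): δ = 88.92°  ·
  (1,5): δ = 1.70°  ✓
  (1,6): δ = 34.65°  ✓
  (2,3): δ = 159.61°  ·
  (2,4): δ = 111.28°  ·
  (2,5): δ = 24.06°  ✓
  (2,6): δ = 12.29°  ✓
  (3,4): δ = 131.67°  ·
  (3,5): δ = 44.45°  ✓
  (3,6): δ = 8.11°  ✓
  (4,5): δ = 92.78°  ·
  (4,6): δ = 56.44°  ✓
  (5,6): δ = 143.65°  ·
antipodal pairs: 9

count = 9; pairs: (0,4), (0,5), (1,5), (1,6), (2,5), (2,6), (3,5), (3,6), (4,6)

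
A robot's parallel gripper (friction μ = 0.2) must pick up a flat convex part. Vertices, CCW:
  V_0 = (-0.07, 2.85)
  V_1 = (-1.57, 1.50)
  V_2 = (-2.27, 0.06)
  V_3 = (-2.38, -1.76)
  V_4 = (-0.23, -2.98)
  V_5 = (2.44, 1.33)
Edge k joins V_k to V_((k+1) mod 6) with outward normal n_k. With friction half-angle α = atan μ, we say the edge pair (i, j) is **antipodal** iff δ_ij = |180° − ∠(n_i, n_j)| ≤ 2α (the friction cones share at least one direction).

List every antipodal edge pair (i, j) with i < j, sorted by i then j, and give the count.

α = atan 0.2 = 11.31°;  2α = 22.62°
n_0 = (-0.6690, +0.7433)
n_1 = (-0.8994, +0.4372)
n_2 = (-0.9982, +0.0603)
n_3 = (-0.4935, -0.8697)
n_4 = (+0.8501, -0.5266)
n_5 = (+0.5180, +0.8554)
  (0,1): δ = 157.91°  ·
  (0,2): δ = 135.45°  ·
  (0,3): δ = 71.56°  ·
  (0,4): δ = 16.24°  ✓
  (0,5): δ = 106.81°  ·
  (1,2): δ = 157.53°  ·
  (1,3): δ = 93.65°  ·
  (1,4): δ = 5.85°  ✓
  (1,5): δ = 84.73°  ·
  (2,3): δ = 116.11°  ·
  (2,4): δ = 28.32°  ·
  (2,5): δ = 62.26°  ·
  (3,4): δ = 92.21°  ·
  (3,5): δ = 1.63°  ✓
  (4,5): δ = 89.42°  ·
antipodal pairs: 3

count = 3; pairs: (0,4), (1,4), (3,5)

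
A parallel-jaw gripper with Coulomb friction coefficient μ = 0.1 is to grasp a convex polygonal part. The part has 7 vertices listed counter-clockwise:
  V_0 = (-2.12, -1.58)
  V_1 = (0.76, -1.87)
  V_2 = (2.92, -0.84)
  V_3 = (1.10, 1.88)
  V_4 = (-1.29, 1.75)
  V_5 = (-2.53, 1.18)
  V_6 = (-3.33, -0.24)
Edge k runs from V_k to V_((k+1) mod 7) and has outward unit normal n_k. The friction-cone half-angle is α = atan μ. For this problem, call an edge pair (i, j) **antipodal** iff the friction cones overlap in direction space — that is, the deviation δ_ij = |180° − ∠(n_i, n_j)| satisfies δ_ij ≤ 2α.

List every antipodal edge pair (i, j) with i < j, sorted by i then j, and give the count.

α = atan 0.1 = 5.71°;  2α = 11.42°
n_0 = (-0.1002, -0.9950)
n_1 = (+0.4304, -0.9026)
n_2 = (+0.8311, +0.5561)
n_3 = (-0.0543, +0.9985)
n_4 = (-0.4177, +0.9086)
n_5 = (-0.8712, +0.4908)
n_6 = (-0.7422, -0.6702)
  (0,1): δ = 148.76°  ·
  (0,2): δ = 50.46°  ·
  (0,3): δ = 8.86°  ✓
  (0,4): δ = 30.44°  ·
  (0,5): δ = 66.35°  ·
  (0,6): δ = 137.83°  ·
  (1,2): δ = 81.71°  ·
  (1,3): δ = 22.38°  ·
  (1,4): δ = 0.81°  ✓
  (1,5): δ = 35.11°  ·
  (1,6): δ = 106.59°  ·
  (2,3): δ = 120.67°  ·
  (2,4): δ = 99.10°  ·
  (2,5): δ = 63.18°  ·
  (2,6): δ = 8.29°  ✓
  (3,4): δ = 158.43°  ·
  (3,5): δ = 122.51°  ·
  (3,6): δ = 51.03°  ·
  (4,5): δ = 144.08°  ·
  (4,6): δ = 72.61°  ·
  (5,6): δ = 108.52°  ·
antipodal pairs: 3

count = 3; pairs: (0,3), (1,4), (2,6)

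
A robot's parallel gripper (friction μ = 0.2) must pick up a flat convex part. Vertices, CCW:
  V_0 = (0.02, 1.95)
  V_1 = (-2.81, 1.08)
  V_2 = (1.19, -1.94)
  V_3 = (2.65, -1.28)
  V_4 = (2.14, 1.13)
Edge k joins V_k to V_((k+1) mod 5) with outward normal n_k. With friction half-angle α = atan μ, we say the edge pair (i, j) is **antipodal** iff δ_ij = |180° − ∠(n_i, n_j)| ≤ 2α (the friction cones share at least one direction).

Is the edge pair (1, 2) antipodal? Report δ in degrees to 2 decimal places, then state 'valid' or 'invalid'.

α = atan 0.2 = 11.31°;  2α = 22.62°
edge 1: e_1 = (+4.00, -3.02);  n_1 = (-0.6026, -0.7981)
edge 2: e_2 = (+1.46, +0.66);  n_2 = (+0.4119, -0.9112)
∠(n_1, n_2) = 61.38°
δ = |180° − 61.38°| = 118.62°
118.62° > 2α = 22.62°  →  invalid

δ = 118.62°, invalid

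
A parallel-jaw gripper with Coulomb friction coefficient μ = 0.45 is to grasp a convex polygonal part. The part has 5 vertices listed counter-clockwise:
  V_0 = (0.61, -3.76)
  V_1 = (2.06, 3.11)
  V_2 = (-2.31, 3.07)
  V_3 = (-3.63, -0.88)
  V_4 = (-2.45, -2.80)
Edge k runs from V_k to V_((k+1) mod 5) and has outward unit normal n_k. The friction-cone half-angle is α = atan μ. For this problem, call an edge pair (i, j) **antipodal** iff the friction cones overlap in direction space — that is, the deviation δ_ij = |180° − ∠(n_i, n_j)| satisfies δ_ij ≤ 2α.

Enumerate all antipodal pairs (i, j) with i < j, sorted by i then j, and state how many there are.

count = 3; pairs: (0,2), (0,3), (1,4)

α = atan 0.45 = 24.23°;  2α = 48.46°
n_0 = (+0.9784, -0.2065)
n_1 = (-0.0092, +1.0000)
n_2 = (-0.9484, +0.3169)
n_3 = (-0.8520, -0.5236)
n_4 = (-0.2993, -0.9541)
  (0,1): δ = 77.56°  ·
  (0,2): δ = 6.56°  ✓
  (0,3): δ = 43.49°  ✓
  (0,4): δ = 84.50°  ·
  (1,2): δ = 109.00°  ·
  (1,3): δ = 58.95°  ·
  (1,4): δ = 17.94°  ✓
  (2,3): δ = 129.95°  ·
  (2,4): δ = 88.94°  ·
  (3,4): δ = 138.99°  ·
antipodal pairs: 3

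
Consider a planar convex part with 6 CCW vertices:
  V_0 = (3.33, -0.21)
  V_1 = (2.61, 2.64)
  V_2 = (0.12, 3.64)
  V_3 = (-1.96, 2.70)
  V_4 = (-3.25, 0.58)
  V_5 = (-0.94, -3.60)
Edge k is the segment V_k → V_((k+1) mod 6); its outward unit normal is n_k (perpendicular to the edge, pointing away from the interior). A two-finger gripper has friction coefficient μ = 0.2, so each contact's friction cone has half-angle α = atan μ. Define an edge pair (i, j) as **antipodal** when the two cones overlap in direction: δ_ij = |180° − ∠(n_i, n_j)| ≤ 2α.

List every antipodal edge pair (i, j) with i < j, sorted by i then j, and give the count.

count = 3; pairs: (0,4), (2,5), (3,5)

α = atan 0.2 = 11.31°;  2α = 22.62°
n_0 = (+0.9695, +0.2449)
n_1 = (+0.3727, +0.9280)
n_2 = (-0.4118, +0.9113)
n_3 = (-0.8543, +0.5198)
n_4 = (-0.8752, -0.4837)
n_5 = (+0.6218, -0.7832)
  (0,1): δ = 126.06°  ·
  (0,2): δ = 79.86°  ·
  (0,3): δ = 45.50°  ·
  (0,4): δ = 14.75°  ✓
  (0,5): δ = 114.27°  ·
  (1,2): δ = 133.80°  ·
  (1,3): δ = 99.44°  ·
  (1,4): δ = 39.19°  ·
  (1,5): δ = 60.33°  ·
  (2,3): δ = 145.64°  ·
  (2,4): δ = 85.39°  ·
  (2,5): δ = 14.13°  ✓
  (3,4): δ = 119.75°  ·
  (3,5): δ = 20.23°  ✓
  (4,5): δ = 80.48°  ·
antipodal pairs: 3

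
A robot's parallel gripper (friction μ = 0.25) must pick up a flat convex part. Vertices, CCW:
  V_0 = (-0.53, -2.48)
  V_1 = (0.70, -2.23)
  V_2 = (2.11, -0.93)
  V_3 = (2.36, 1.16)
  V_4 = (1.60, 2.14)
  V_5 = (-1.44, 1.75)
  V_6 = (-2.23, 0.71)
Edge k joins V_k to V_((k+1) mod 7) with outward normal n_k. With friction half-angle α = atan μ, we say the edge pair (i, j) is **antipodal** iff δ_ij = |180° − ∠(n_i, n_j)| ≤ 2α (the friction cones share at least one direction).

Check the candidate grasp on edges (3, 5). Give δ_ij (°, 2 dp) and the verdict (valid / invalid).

α = atan 0.25 = 14.04°;  2α = 28.07°
edge 3: e_3 = (-0.76, +0.98);  n_3 = (+0.7902, +0.6128)
edge 5: e_5 = (-0.79, -1.04);  n_5 = (-0.7963, +0.6049)
∠(n_3, n_5) = 104.99°
δ = |180° − 104.99°| = 75.01°
75.01° > 2α = 28.07°  →  invalid

δ = 75.01°, invalid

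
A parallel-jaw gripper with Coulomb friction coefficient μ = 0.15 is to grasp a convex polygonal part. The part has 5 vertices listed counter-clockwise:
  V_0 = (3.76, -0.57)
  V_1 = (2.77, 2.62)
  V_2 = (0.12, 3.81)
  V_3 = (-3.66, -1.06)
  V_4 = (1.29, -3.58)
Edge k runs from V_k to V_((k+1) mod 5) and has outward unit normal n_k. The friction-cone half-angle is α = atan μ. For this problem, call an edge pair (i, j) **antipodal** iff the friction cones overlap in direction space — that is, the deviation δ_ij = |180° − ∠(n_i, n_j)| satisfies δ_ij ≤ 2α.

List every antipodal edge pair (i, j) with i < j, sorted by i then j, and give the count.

count = 2; pairs: (1,3), (2,4)

α = atan 0.15 = 8.53°;  2α = 17.06°
n_0 = (+0.9551, +0.2964)
n_1 = (+0.4096, +0.9122)
n_2 = (-0.7900, +0.6132)
n_3 = (-0.4537, -0.8912)
n_4 = (+0.7730, -0.6344)
  (0,1): δ = 131.42°  ·
  (0,2): δ = 55.06°  ·
  (0,3): δ = 45.78°  ·
  (0,4): δ = 123.39°  ·
  (1,2): δ = 103.64°  ·
  (1,3): δ = 2.80°  ✓
  (1,4): δ = 74.81°  ·
  (2,3): δ = 79.16°  ·
  (2,4): δ = 1.55°  ✓
  (3,4): δ = 102.39°  ·
antipodal pairs: 2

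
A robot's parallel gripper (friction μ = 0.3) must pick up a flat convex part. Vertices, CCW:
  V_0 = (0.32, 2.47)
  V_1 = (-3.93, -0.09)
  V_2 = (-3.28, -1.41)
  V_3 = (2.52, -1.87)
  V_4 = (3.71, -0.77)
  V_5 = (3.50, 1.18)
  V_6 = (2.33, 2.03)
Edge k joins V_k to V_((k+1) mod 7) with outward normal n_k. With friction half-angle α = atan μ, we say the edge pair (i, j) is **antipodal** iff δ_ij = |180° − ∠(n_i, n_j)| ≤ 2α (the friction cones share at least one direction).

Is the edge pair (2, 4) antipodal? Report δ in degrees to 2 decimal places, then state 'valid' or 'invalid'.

δ = 79.32°, invalid

α = atan 0.3 = 16.70°;  2α = 33.40°
edge 2: e_2 = (+5.80, -0.46);  n_2 = (-0.0791, -0.9969)
edge 4: e_4 = (-0.21, +1.95);  n_4 = (+0.9943, +0.1071)
∠(n_2, n_4) = 100.68°
δ = |180° − 100.68°| = 79.32°
79.32° > 2α = 33.40°  →  invalid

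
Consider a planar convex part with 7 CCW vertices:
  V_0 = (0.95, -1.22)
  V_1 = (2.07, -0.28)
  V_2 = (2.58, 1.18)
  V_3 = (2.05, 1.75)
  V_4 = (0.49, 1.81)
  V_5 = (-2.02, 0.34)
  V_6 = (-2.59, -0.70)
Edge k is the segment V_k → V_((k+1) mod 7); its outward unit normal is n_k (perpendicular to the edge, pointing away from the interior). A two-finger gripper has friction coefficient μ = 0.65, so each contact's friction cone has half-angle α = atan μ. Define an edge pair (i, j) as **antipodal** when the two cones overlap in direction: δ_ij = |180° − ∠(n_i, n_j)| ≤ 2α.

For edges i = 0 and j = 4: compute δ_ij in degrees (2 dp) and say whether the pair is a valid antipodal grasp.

δ = 9.65°, valid

α = atan 0.65 = 33.02°;  2α = 66.05°
edge 0: e_0 = (+1.12, +0.94);  n_0 = (+0.6429, -0.7660)
edge 4: e_4 = (-2.51, -1.47);  n_4 = (-0.5054, +0.8629)
∠(n_0, n_4) = 170.35°
δ = |180° − 170.35°| = 9.65°
9.65° ≤ 2α = 66.05°  →  valid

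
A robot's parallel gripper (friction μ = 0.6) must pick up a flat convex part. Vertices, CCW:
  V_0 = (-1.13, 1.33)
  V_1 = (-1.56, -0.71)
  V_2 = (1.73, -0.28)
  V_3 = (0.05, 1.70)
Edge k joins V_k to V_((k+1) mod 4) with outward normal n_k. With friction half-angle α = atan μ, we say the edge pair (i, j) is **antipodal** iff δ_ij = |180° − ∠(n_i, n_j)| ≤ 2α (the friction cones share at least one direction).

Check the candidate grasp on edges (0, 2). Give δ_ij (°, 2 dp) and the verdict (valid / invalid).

δ = 52.22°, valid

α = atan 0.6 = 30.96°;  2α = 61.93°
edge 0: e_0 = (-0.43, -2.04);  n_0 = (-0.9785, +0.2063)
edge 2: e_2 = (-1.68, +1.98);  n_2 = (+0.7625, +0.6470)
∠(n_0, n_2) = 127.78°
δ = |180° − 127.78°| = 52.22°
52.22° ≤ 2α = 61.93°  →  valid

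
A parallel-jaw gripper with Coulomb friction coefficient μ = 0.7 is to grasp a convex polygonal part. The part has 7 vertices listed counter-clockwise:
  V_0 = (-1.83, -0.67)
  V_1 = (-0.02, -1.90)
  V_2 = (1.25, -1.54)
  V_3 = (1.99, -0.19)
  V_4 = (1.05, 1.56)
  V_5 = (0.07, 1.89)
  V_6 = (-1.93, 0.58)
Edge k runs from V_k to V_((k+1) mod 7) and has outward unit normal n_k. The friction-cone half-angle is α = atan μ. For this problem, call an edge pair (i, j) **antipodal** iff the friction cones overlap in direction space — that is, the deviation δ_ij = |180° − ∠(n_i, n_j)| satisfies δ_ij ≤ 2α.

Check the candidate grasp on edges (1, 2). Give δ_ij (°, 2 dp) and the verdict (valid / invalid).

α = atan 0.7 = 34.99°;  2α = 69.98°
edge 1: e_1 = (+1.27, +0.36);  n_1 = (+0.2727, -0.9621)
edge 2: e_2 = (+0.74, +1.35);  n_2 = (+0.8769, -0.4807)
∠(n_1, n_2) = 45.44°
δ = |180° − 45.44°| = 134.56°
134.56° > 2α = 69.98°  →  invalid

δ = 134.56°, invalid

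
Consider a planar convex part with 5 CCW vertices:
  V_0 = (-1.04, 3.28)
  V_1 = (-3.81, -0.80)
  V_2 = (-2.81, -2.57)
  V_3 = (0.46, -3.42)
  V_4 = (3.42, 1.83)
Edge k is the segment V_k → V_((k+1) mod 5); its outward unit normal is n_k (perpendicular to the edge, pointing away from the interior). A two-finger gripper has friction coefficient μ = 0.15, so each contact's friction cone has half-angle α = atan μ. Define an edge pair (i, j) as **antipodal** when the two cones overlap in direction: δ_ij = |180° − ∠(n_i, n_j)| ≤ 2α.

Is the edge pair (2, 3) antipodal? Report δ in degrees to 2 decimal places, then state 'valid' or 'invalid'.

δ = 104.84°, invalid

α = atan 0.15 = 8.53°;  2α = 17.06°
edge 2: e_2 = (+3.27, -0.85);  n_2 = (-0.2516, -0.9678)
edge 3: e_3 = (+2.96, +5.25);  n_3 = (+0.8711, -0.4911)
∠(n_2, n_3) = 75.16°
δ = |180° − 75.16°| = 104.84°
104.84° > 2α = 17.06°  →  invalid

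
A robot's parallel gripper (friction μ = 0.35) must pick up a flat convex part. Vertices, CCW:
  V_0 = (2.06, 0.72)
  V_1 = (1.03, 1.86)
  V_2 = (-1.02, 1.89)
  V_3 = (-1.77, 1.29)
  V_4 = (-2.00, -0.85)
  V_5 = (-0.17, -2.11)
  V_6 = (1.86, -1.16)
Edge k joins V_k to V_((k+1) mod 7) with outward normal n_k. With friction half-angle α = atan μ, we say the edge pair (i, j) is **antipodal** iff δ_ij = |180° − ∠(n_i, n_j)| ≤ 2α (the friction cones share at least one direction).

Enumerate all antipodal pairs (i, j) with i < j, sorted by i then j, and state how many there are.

α = atan 0.35 = 19.29°;  2α = 38.58°
n_0 = (+0.7420, +0.6704)
n_1 = (+0.0146, +0.9999)
n_2 = (-0.6247, +0.7809)
n_3 = (-0.9943, +0.1069)
n_4 = (-0.5671, -0.8236)
n_5 = (+0.4239, -0.9057)
n_6 = (+0.9944, -0.1058)
  (0,1): δ = 132.94°  ·
  (0,2): δ = 93.44°  ·
  (0,3): δ = 48.23°  ·
  (0,4): δ = 13.35°  ✓
  (0,5): δ = 72.98°  ·
  (0,6): δ = 131.83°  ·
  (1,2): δ = 140.50°  ·
  (1,3): δ = 95.30°  ·
  (1,4): δ = 33.71°  ✓
  (1,5): δ = 25.92°  ✓
  (1,6): δ = 84.77°  ·
  (2,3): δ = 134.79°  ·
  (2,4): δ = 73.21°  ·
  (2,5): δ = 13.58°  ✓
  (2,6): δ = 45.27°  ·
  (3,4): δ = 118.41°  ·
  (3,5): δ = 58.79°  ·
  (3,6): δ = 0.06°  ✓
  (4,5): δ = 120.37°  ·
  (4,6): δ = 61.52°  ·
  (5,6): δ = 121.15°  ·
antipodal pairs: 5

count = 5; pairs: (0,4), (1,4), (1,5), (2,5), (3,6)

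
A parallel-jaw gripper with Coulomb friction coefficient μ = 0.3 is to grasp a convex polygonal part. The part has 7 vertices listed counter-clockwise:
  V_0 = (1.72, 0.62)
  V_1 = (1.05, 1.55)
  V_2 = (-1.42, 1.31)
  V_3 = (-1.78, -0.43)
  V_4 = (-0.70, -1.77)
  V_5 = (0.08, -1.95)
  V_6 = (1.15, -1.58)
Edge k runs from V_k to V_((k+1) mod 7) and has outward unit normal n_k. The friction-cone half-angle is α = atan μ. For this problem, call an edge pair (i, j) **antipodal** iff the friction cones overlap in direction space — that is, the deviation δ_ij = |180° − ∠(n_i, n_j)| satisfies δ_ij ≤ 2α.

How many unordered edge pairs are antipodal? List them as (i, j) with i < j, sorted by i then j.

α = atan 0.3 = 16.70°;  2α = 33.40°
n_0 = (+0.8114, +0.5845)
n_1 = (-0.0967, +0.9953)
n_2 = (-0.9793, +0.2026)
n_3 = (-0.7786, -0.6275)
n_4 = (-0.2249, -0.9744)
n_5 = (+0.3268, -0.9451)
n_6 = (+0.9680, -0.2508)
  (0,1): δ = 120.22°  ·
  (0,2): δ = 47.46°  ·
  (0,3): δ = 3.10°  ✓
  (0,4): δ = 41.24°  ·
  (0,5): δ = 73.30°  ·
  (0,6): δ = 129.70°  ·
  (1,2): δ = 107.24°  ·
  (1,3): δ = 56.68°  ·
  (1,4): δ = 18.54°  ✓
  (1,5): δ = 13.53°  ✓
  (1,6): δ = 69.92°  ·
  (2,3): δ = 129.44°  ·
  (2,4): δ = 91.31°  ·
  (2,5): δ = 59.24°  ·
  (2,6): δ = 2.84°  ✓
  (3,4): δ = 141.86°  ·
  (3,5): δ = 109.79°  ·
  (3,6): δ = 53.39°  ·
  (4,5): δ = 147.93°  ·
  (4,6): δ = 91.53°  ·
  (5,6): δ = 123.60°  ·
antipodal pairs: 4

count = 4; pairs: (0,3), (1,4), (1,5), (2,6)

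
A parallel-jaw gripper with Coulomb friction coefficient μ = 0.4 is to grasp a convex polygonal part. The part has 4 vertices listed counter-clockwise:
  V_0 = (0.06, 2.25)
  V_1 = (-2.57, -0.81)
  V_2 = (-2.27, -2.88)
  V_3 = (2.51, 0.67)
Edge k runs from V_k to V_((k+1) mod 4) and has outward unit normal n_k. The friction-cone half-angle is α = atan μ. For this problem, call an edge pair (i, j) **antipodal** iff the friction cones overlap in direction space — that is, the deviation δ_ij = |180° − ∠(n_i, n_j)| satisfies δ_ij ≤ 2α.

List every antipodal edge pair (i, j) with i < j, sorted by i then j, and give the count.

α = atan 0.4 = 21.80°;  2α = 43.60°
n_0 = (-0.7584, +0.6518)
n_1 = (-0.9897, -0.1434)
n_2 = (+0.5962, -0.8028)
n_3 = (+0.5420, +0.8404)
  (0,1): δ = 131.08°  ·
  (0,2): δ = 12.72°  ✓
  (0,3): δ = 97.86°  ·
  (1,2): δ = 61.65°  ·
  (1,3): δ = 48.94°  ·
  (2,3): δ = 69.42°  ·
antipodal pairs: 1

count = 1; pairs: (0,2)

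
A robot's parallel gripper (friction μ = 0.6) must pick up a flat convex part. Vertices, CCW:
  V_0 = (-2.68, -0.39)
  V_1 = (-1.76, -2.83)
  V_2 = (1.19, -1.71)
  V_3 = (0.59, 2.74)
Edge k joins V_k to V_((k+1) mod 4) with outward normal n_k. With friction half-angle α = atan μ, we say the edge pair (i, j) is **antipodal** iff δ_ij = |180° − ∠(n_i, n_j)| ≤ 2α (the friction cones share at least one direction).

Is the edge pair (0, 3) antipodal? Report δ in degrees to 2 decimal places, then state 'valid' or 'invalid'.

α = atan 0.6 = 30.96°;  2α = 61.93°
edge 0: e_0 = (+0.92, -2.44);  n_0 = (-0.9357, -0.3528)
edge 3: e_3 = (-3.27, -3.13);  n_3 = (-0.6915, +0.7224)
∠(n_0, n_3) = 66.91°
δ = |180° − 66.91°| = 113.09°
113.09° > 2α = 61.93°  →  invalid

δ = 113.09°, invalid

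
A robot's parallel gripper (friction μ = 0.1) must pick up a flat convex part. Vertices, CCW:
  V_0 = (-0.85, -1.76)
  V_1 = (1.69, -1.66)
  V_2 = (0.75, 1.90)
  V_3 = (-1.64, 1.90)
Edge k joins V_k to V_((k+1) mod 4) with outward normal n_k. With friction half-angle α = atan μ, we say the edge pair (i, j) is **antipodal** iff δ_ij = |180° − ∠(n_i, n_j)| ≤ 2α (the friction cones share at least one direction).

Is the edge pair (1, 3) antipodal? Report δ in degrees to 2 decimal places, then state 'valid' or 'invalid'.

α = atan 0.1 = 5.71°;  2α = 11.42°
edge 1: e_1 = (-0.94, +3.56);  n_1 = (+0.9669, +0.2553)
edge 3: e_3 = (+0.79, -3.66);  n_3 = (-0.9775, -0.2110)
∠(n_1, n_3) = 177.39°
δ = |180° − 177.39°| = 2.61°
2.61° ≤ 2α = 11.42°  →  valid

δ = 2.61°, valid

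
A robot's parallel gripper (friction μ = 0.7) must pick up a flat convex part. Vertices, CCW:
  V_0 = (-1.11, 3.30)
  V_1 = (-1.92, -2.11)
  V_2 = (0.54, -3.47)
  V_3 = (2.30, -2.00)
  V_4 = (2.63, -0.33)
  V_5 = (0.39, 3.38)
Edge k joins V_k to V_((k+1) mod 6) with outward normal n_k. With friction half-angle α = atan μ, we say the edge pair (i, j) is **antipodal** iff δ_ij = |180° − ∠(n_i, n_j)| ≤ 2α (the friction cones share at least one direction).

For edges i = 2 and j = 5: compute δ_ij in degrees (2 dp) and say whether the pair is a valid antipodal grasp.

α = atan 0.7 = 34.99°;  2α = 69.98°
edge 2: e_2 = (+1.76, +1.47);  n_2 = (+0.6410, -0.7675)
edge 5: e_5 = (-1.50, -0.08);  n_5 = (-0.0533, +0.9986)
∠(n_2, n_5) = 143.18°
δ = |180° − 143.18°| = 36.82°
36.82° ≤ 2α = 69.98°  →  valid

δ = 36.82°, valid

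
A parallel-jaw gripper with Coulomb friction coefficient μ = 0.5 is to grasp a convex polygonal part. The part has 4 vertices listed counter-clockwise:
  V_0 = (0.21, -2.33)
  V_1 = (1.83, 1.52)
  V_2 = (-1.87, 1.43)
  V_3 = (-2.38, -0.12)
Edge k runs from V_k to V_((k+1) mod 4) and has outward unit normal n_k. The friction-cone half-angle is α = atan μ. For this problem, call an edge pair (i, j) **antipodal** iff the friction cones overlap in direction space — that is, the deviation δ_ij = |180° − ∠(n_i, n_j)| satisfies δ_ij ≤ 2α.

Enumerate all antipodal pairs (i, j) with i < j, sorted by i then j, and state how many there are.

count = 2; pairs: (0,2), (1,3)

α = atan 0.5 = 26.57°;  2α = 53.13°
n_0 = (+0.9217, -0.3878)
n_1 = (-0.0243, +0.9997)
n_2 = (-0.9499, +0.3125)
n_3 = (-0.6491, -0.7607)
  (0,1): δ = 65.79°  ·
  (0,2): δ = 4.61°  ✓
  (0,3): δ = 72.35°  ·
  (1,2): δ = 109.61°  ·
  (1,3): δ = 41.87°  ✓
  (2,3): δ = 112.26°  ·
antipodal pairs: 2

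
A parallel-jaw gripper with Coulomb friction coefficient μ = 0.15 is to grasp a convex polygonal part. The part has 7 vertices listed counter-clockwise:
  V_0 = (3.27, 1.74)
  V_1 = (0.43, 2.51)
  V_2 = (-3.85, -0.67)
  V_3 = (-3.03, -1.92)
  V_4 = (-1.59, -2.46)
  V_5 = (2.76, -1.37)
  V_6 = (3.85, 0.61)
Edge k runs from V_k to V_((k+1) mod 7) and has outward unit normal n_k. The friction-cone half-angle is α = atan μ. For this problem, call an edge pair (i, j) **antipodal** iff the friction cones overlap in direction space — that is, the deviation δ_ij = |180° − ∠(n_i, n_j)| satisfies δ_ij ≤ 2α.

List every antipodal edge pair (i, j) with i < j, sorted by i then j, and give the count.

α = atan 0.15 = 8.53°;  2α = 17.06°
n_0 = (+0.2617, +0.9652)
n_1 = (-0.5964, +0.8027)
n_2 = (-0.8361, -0.5485)
n_3 = (-0.3511, -0.9363)
n_4 = (+0.2431, -0.9700)
n_5 = (+0.8760, -0.4823)
n_6 = (+0.8897, +0.4566)
  (0,1): δ = 128.22°  ·
  (0,2): δ = 41.57°  ·
  (0,3): δ = 5.39°  ✓
  (0,4): δ = 29.24°  ·
  (0,5): δ = 76.34°  ·
  (0,6): δ = 132.34°  ·
  (1,2): δ = 93.35°  ·
  (1,3): δ = 57.17°  ·
  (1,4): δ = 22.54°  ·
  (1,5): δ = 24.55°  ·
  (1,6): δ = 80.56°  ·
  (2,3): δ = 143.82°  ·
  (2,4): δ = 109.20°  ·
  (2,5): δ = 62.10°  ·
  (2,6): δ = 6.09°  ✓
  (3,4): δ = 145.38°  ·
  (3,5): δ = 98.28°  ·
  (3,6): δ = 42.27°  ·
  (4,5): δ = 132.90°  ·
  (4,6): δ = 76.90°  ·
  (5,6): δ = 124.00°  ·
antipodal pairs: 2

count = 2; pairs: (0,3), (2,6)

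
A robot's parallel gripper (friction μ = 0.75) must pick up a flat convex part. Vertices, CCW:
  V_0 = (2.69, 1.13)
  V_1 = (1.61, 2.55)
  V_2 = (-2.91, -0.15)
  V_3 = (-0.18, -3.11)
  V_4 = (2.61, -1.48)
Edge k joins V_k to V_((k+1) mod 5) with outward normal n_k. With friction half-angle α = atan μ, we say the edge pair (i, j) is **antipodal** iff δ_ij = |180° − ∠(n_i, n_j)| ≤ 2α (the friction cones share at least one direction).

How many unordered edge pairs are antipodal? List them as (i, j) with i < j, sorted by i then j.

count = 4; pairs: (0,2), (1,3), (1,4), (2,4)

α = atan 0.75 = 36.87°;  2α = 73.74°
n_0 = (+0.7959, +0.6054)
n_1 = (-0.5128, +0.8585)
n_2 = (-0.7351, -0.6780)
n_3 = (+0.5044, -0.8634)
n_4 = (+0.9995, -0.0306)
  (0,1): δ = 96.40°  ·
  (0,2): δ = 5.43°  ✓
  (0,3): δ = 83.04°  ·
  (0,4): δ = 140.99°  ·
  (1,2): δ = 78.17°  ·
  (1,3): δ = 0.56°  ✓
  (1,4): δ = 57.39°  ✓
  (2,3): δ = 102.39°  ·
  (2,4): δ = 44.44°  ✓
  (3,4): δ = 122.05°  ·
antipodal pairs: 4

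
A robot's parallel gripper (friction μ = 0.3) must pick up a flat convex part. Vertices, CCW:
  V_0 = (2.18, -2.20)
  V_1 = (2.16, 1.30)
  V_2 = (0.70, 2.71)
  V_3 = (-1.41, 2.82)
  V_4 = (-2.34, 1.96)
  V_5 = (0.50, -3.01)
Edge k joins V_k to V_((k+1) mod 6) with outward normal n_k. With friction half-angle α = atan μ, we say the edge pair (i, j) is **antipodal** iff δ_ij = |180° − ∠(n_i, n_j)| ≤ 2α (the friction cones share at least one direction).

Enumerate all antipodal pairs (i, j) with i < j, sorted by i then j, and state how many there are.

count = 4; pairs: (0,4), (1,4), (2,5), (3,5)

α = atan 0.3 = 16.70°;  2α = 33.40°
n_0 = (+1.0000, +0.0057)
n_1 = (+0.6947, +0.7193)
n_2 = (+0.0521, +0.9986)
n_3 = (-0.6789, +0.7342)
n_4 = (-0.8682, -0.4961)
n_5 = (+0.4343, -0.9008)
  (0,1): δ = 134.33°  ·
  (0,2): δ = 93.31°  ·
  (0,3): δ = 47.57°  ·
  (0,4): δ = 29.42°  ✓
  (0,5): δ = 115.41°  ·
  (1,2): δ = 138.98°  ·
  (1,3): δ = 93.24°  ·
  (1,4): δ = 16.25°  ✓
  (1,5): δ = 69.74°  ·
  (2,3): δ = 134.26°  ·
  (2,4): δ = 57.27°  ·
  (2,5): δ = 28.72°  ✓
  (3,4): δ = 103.02°  ·
  (3,5): δ = 17.02°  ✓
  (4,5): δ = 94.00°  ·
antipodal pairs: 4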